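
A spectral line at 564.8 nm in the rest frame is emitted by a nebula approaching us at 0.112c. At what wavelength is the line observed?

504.7 nm

Relativistic Doppler for wavelength: λ' = λ₀ · √((1 − β)/(1 + β)).
λ' = 564.8 × √(0.8880/1.1120) = 564.8 × 0.89362 ≈ 504.7 nm.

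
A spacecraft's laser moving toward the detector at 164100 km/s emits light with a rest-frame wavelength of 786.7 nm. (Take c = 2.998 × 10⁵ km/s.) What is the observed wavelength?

425.5 nm

β = v/c = 164100/299800 = 0.5474.
Relativistic Doppler for wavelength: λ' = λ₀ · √((1 − β)/(1 + β)).
λ' = 786.7 × √(0.4526/1.5474) = 786.7 × 0.54085 ≈ 425.5 nm.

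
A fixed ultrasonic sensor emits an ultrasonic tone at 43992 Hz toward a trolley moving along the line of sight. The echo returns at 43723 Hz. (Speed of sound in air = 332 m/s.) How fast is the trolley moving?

Double Doppler shift off a moving reflector: f₂ = f₀ · (v + u)/(v − u) (u > 0 toward emitter).
Rearranging, u = v · (f₂ − f₀)/(f₂ + f₀) = 332 × -269/87715 ≈ -1.02 m/s.
So the trolley is moving at 1.02 m/s away from the emitter.

1.02 m/s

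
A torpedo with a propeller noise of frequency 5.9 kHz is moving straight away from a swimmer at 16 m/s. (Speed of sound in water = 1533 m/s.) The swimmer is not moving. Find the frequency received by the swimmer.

Only the source moves, away from the listener, so f' = f · v/(v + v_s).
f' = 5.9 × 1533/(1533 + 16) = 5.9 × 1533/1549 ≈ 5.84 kHz.

5.84 kHz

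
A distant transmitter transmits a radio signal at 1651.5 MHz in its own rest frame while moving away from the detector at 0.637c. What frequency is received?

777.7 MHz

Relativistic Doppler for frequency: f' = f₀ · √((1 − β)/(1 + β)).
f' = 1651.5 × √(0.3630/1.6370) = 1651.5 × 0.47090 ≈ 777.7 MHz.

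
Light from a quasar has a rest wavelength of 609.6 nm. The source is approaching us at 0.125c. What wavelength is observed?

Relativistic Doppler for wavelength: λ' = λ₀ · √((1 − β)/(1 + β)).
λ' = 609.6 × √(0.8750/1.1250) = 609.6 × 0.88192 ≈ 537.6 nm.

537.6 nm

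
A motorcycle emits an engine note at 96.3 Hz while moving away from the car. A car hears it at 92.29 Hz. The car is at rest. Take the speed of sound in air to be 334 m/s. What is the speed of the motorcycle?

f' = f · v/(v + v_s) ⇒ v_s = v · |1 − f/f'|.
v_s = 334 × |1 − 96.3/92.29| = 334 × 0.04345 ≈ 14.5 m/s.

14.5 m/s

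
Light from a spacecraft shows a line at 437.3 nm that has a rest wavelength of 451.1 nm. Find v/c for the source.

λ'/λ₀ = 0.9694 < 1 (blueshift), so the source is approaching.
λ'/λ₀ = √((1 − β)/(1 + β)) for an approaching source ⇒ β = (1 − r²)/(1 + r²) with r = λ'/λ₀.
β = (1 − 0.9398)/(1 + 0.9398) ≈ 0.031.

0.031c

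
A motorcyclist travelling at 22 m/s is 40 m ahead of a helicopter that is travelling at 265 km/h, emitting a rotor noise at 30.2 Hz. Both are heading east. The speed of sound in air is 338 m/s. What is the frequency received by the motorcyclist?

265 km/h = 73.61 m/s.
The motorcyclist is ahead, so the helicopter is moving toward it while the motorcyclist is moving away from the helicopter.
Both move, so f' = f · (v − v_o)/(v − v_s).
f' = 30.2 × (338 − 22)/(338 − 73.61) = 30.2 × 316/264.39 ≈ 36.1 Hz.

36.1 Hz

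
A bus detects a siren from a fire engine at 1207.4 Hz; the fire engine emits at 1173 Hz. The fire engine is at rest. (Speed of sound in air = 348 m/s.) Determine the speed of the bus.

f' > f, so the bus is approaching.
f' = f · (v + v_o)/v ⇒ v_o = v · |f'/f − 1|.
v_o = 348 × |1207.4/1173 − 1| = 348 × 0.02933 ≈ 10.2 m/s.

10.2 m/s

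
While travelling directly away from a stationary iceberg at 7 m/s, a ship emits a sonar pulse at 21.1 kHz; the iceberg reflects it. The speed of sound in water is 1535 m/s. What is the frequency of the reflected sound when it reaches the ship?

The iceberg receives the sound from a moving source: f₁ = f₀ · v/(v + v_e) = 21.1 × 1535/1542 ≈ 21.0 kHz.
On the return leg the ship is a moving observer: f₂ = f₁ · (v − v_e)/v = 21.0 × 1528/1535 ≈ 20.9 kHz.
Equivalently f₂ = f₀ · (v − v_e)/(v + v_e).

20.9 kHz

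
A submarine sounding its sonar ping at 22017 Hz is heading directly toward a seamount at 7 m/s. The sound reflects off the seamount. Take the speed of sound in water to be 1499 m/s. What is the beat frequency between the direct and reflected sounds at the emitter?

207 Hz

The seamount receives the sound from a moving source: f₁ = f₀ · v/(v − v_e) = 22017 × 1499/1492 ≈ 22120 Hz.
On the return leg the submarine is a moving observer: f₂ = f₁ · (v + v_e)/v = 22120 × 1506/1499 ≈ 22224 Hz.
Beat against the emitted tone: |f₂ − f₀| = 2v_e·f₀/(v − v_e) = 2 × 7 × 22017/1492 ≈ 207 Hz.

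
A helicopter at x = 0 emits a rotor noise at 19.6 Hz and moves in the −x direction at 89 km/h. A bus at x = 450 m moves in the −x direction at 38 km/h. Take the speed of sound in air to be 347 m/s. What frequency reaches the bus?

89 km/h = 24.72 m/s; 38 km/h = 10.56 m/s.
The observer lies on the +x side, so the source is heading away from the observer and the observer is heading toward the source.
Both move, so f' = f · (v + v_o)/(v + v_s).
f' = 19.6 × (347 + 10.56)/(347 + 24.72) = 19.6 × 357.56/371.72 ≈ 18.9 Hz.

18.9 Hz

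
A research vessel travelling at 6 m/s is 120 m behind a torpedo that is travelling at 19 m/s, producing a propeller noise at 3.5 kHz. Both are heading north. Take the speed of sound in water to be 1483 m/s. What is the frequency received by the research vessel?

3.47 kHz

The research vessel is behind, so the torpedo is moving away from it while the research vessel is moving toward the torpedo.
With source receding and observer approaching, f' = f · (v + v_o)/(v + v_s).
f' = 3.5 × (1483 + 6)/(1483 + 19) = 3.5 × 1489/1502 ≈ 3.47 kHz.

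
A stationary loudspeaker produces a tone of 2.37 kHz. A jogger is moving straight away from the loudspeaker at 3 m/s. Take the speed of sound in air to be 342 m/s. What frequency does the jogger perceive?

2.35 kHz

Only the observer moves, away from the source, so f' = f · (v − v_o)/v.
f' = 2.37 × (342 − 3)/342 = 2.37 × 339/342 ≈ 2.35 kHz.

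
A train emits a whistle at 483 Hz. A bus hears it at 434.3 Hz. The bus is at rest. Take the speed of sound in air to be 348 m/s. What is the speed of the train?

39 m/s

f' < f, so the train is receding.
f' = f · v/(v + v_s) ⇒ v_s = v · |1 − f/f'|.
v_s = 348 × |1 − 483/434.3| = 348 × 0.1121 ≈ 39 m/s.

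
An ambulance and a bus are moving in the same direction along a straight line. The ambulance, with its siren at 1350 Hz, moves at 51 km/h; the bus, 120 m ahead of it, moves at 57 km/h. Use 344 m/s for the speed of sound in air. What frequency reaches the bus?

1343 Hz

51 km/h = 14.17 m/s; 57 km/h = 15.83 m/s.
The bus is ahead, so the ambulance is moving toward it while the bus is moving away from the ambulance.
Both move, so f' = f · (v − v_o)/(v − v_s).
f' = 1350 × (344 − 15.83)/(344 − 14.17) = 1350 × 328.17/329.83 ≈ 1343 Hz.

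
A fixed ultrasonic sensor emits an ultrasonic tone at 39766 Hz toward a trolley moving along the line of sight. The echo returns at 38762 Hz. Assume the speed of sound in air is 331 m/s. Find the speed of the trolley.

Double Doppler shift off a moving reflector: f₂ = f₀ · (v + u)/(v − u) (u > 0 toward emitter).
Rearranging, u = v · (f₂ − f₀)/(f₂ + f₀) = 331 × -1004/78528 ≈ -4.2 m/s.
So the trolley is moving at 4.2 m/s away from the emitter.

4.2 m/s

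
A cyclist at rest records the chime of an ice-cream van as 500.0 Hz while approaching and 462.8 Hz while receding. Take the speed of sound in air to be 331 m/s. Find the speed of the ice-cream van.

f₁/f₂ = (v + v_s)/(v − v_s), so v_s = v · (f₁ − f₂)/(f₁ + f₂).
v_s = 331 × (500.0 − 462.8)/(500.0 + 462.8) = 331 × 37.2/962.8 ≈ 12.8 m/s.

12.8 m/s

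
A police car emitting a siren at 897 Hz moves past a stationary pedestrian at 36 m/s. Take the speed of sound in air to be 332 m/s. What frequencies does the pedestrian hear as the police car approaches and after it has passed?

1006 Hz approaching; 809 Hz receding

Approaching: f₁ = f · v/(v − v_s) = 897 × 332/296 ≈ 1006 Hz.
Receding: f₂ = f · v/(v + v_s) = 897 × 332/368 ≈ 809 Hz.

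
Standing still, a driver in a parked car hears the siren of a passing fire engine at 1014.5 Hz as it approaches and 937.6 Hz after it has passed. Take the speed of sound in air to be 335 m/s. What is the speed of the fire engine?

f₁/f₂ = (v + v_s)/(v − v_s), so v_s = v · (f₁ − f₂)/(f₁ + f₂).
v_s = 335 × (1014.5 − 937.6)/(1014.5 + 937.6) = 335 × 76.9/1952.1 ≈ 13.2 m/s.

13.2 m/s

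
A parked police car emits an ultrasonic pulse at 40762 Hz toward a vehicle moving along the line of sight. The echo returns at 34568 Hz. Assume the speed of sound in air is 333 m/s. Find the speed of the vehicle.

Double Doppler shift off a moving reflector: f₂ = f₀ · (v + u)/(v − u) (u > 0 toward emitter).
Rearranging, u = v · (f₂ − f₀)/(f₂ + f₀) = 333 × -6194/75330 ≈ -27 m/s.
So the vehicle is moving at 27 m/s away from the emitter.

27 m/s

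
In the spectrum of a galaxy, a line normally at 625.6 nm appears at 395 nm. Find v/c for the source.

0.430c

λ'/λ₀ = 0.6314 < 1 (blueshift), so the source is approaching.
λ'/λ₀ = √((1 − β)/(1 + β)) for an approaching source ⇒ β = (1 − r²)/(1 + r²) with r = λ'/λ₀.
β = (1 − 0.3987)/(1 + 0.3987) ≈ 0.430.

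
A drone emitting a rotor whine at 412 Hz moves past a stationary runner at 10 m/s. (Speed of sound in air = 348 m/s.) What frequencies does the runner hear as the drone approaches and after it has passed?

424 Hz approaching; 400 Hz receding

Approaching: f₁ = f · v/(v − v_s) = 412 × 348/338 ≈ 424 Hz.
Receding: f₂ = f · v/(v + v_s) = 412 × 348/358 ≈ 400 Hz.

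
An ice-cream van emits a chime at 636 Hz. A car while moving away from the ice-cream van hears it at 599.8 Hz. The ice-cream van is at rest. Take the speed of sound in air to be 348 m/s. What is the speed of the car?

f' = f · (v − v_o)/v ⇒ v_o = v · |f'/f − 1|.
v_o = 348 × |599.8/636 − 1| = 348 × 0.05692 ≈ 19.8 m/s.

19.8 m/s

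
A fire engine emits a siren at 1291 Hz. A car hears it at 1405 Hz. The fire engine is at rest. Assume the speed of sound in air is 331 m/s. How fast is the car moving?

f' > f, so the car is approaching.
f' = f · (v + v_o)/v ⇒ v_o = v · |f'/f − 1|.
v_o = 331 × |1405/1291 − 1| = 331 × 0.0883 ≈ 29 m/s.

29 m/s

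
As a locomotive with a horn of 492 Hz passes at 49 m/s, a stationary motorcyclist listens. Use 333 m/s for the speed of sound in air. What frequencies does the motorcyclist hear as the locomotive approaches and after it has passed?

Approaching: f₁ = f · v/(v − v_s) = 492 × 333/284 ≈ 577 Hz.
Receding: f₂ = f · v/(v + v_s) = 492 × 333/382 ≈ 429 Hz.

577 Hz approaching; 429 Hz receding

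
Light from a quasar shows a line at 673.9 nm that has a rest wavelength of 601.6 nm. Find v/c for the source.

λ'/λ₀ = 1.1202 > 1 (redshift), so the source is receding.
λ'/λ₀ = √((1 + β)/(1 − β)) for a receding source ⇒ β = (r² − 1)/(r² + 1) with r = λ'/λ₀.
β = (1.2548 − 1)/(1.2548 + 1) ≈ 0.113.

0.113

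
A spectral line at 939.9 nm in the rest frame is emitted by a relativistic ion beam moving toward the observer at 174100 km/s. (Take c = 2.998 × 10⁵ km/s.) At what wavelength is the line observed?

β = v/c = 174100/299800 = 0.5807.
Relativistic Doppler for wavelength: λ' = λ₀ · √((1 − β)/(1 + β)).
λ' = 939.9 × √(0.4193/1.5807) = 939.9 × 0.51502 ≈ 484.1 nm.

484.1 nm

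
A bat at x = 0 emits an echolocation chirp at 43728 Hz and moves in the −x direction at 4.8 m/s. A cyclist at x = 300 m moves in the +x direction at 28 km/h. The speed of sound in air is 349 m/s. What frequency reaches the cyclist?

42173 Hz

28 km/h = 7.778 m/s.
The observer lies on the +x side, so the source is heading away from the observer and the observer is heading away from the source.
With source receding and observer receding, f' = f · (v − v_o)/(v + v_s).
f' = 43728 × (349 − 7.778)/(349 + 4.8) = 43728 × 341.22/353.8 ≈ 42173 Hz.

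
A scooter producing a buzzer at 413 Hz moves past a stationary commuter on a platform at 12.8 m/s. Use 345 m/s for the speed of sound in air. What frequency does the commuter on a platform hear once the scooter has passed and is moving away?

398 Hz

Receding: f₂ = f · v/(v + v_s) = 413 × 345/357.8 ≈ 398 Hz.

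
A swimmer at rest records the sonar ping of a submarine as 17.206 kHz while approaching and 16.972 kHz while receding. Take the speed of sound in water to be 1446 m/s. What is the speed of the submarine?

9.9 m/s

f₁/f₂ = (v + v_s)/(v − v_s), so v_s = v · (f₁ − f₂)/(f₁ + f₂).
v_s = 1446 × (17.206 − 16.972)/(17.206 + 16.972) = 1446 × 0.234/34.178 ≈ 9.9 m/s.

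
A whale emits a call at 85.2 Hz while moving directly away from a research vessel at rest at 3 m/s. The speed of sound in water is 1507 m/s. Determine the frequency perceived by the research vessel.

Only the source moves, away from the listener, so f' = f · v/(v + v_s).
f' = 85.2 × 1507/(1507 + 3) = 85.2 × 1507/1510 ≈ 85 Hz.

85 Hz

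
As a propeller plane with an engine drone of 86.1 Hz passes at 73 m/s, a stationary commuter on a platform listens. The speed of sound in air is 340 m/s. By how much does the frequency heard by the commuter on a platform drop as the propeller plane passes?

38.8 Hz

Approaching: f₁ = f · v/(v − v_s) = 86.1 × 340/267 ≈ 109.6 Hz.
Receding: f₂ = f · v/(v + v_s) = 86.1 × 340/413 ≈ 70.9 Hz.
Drop: f₁ − f₂ = 2f·v·v_s/(v² − v_s²) = 2 × 86.1 × 340 × 73/(340² − 73²) ≈ 38.8 Hz.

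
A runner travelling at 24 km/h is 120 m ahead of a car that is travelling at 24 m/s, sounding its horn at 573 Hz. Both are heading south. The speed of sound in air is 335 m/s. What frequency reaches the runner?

24 km/h = 6.667 m/s.
The runner is ahead, so the car is moving toward it while the runner is moving away from the car.
General Doppler shift: f' = f · (v − v_o)/(v − v_s).
f' = 573 × (335 − 6.667)/(335 − 24) = 573 × 328.33/311 ≈ 605 Hz.

605 Hz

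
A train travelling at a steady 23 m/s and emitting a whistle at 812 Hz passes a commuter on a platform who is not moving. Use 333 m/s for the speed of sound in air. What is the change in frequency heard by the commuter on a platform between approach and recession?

113 Hz

Approaching: f₁ = f · v/(v − v_s) = 812 × 333/310 ≈ 872 Hz.
Receding: f₂ = f · v/(v + v_s) = 812 × 333/356 ≈ 760 Hz.
Drop: f₁ − f₂ = 2f·v·v_s/(v² − v_s²) = 2 × 812 × 333 × 23/(333² − 23²) ≈ 113 Hz.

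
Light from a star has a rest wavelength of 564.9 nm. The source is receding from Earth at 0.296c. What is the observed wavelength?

766.5 nm

Relativistic Doppler for wavelength: λ' = λ₀ · √((1 + β)/(1 − β)).
λ' = 564.9 × √(1.2960/0.7040) = 564.9 × 1.35680 ≈ 766.5 nm.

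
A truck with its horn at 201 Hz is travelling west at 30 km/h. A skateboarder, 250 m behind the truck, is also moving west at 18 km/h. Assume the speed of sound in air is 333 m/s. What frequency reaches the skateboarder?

199 Hz

30 km/h = 8.333 m/s; 18 km/h = 5 m/s.
The skateboarder is behind, so the truck is moving away from it while the skateboarder is moving toward the truck.
Both move, so f' = f · (v + v_o)/(v + v_s).
f' = 201 × (333 + 5)/(333 + 8.333) = 201 × 338/341.33 ≈ 199 Hz.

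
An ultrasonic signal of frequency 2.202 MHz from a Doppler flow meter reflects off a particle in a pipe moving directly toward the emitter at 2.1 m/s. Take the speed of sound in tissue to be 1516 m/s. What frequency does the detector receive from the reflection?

2.208 MHz

At the particle in a pipe (a moving observer), f₁ = f₀ · (v + u)/v = 2.202 × 1518.1/1516 ≈ 2.205 MHz.
On reflection it acts as a source moving toward the stationary detector: f₂ = f₁ · v/(v − u) = 2.205 × 1516/1513.9 ≈ 2.208 MHz.
Equivalently f₂ = f₀ · (v + u)/(v − u).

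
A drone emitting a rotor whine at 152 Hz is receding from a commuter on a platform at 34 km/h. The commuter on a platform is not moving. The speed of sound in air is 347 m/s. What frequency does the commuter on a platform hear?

34 km/h = 9.444 m/s.
Only the source moves, away from the listener, so f' = f · v/(v + v_s).
f' = 152 × 347/(347 + 9.444) = 152 × 347/356.4 ≈ 148 Hz.

148 Hz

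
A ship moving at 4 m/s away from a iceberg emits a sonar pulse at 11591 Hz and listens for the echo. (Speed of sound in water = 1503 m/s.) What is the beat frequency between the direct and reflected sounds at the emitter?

The iceberg receives the sound from a moving source: f₁ = f₀ · v/(v + v_e) = 11591 × 1503/1507 ≈ 11560.2 Hz.
On the return leg the ship is a moving observer: f₂ = f₁ · (v − v_e)/v = 11560.2 × 1499/1503 ≈ 11529.5 Hz.
Equivalently f₂ = f₀ · (v − v_e)/(v + v_e).
Beat against the emitted tone: |f₂ − f₀| = 2v_e·f₀/(v + v_e) = 2 × 4 × 11591/1507 ≈ 62 Hz.

62 Hz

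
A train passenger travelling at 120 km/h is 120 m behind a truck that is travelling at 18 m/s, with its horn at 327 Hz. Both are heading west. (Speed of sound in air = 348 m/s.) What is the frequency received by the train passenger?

341 Hz

120 km/h = 33.33 m/s.
The train passenger is behind, so the truck is moving away from it while the train passenger is moving toward the truck.
With source receding and observer approaching, f' = f · (v + v_o)/(v + v_s).
f' = 327 × (348 + 33.33)/(348 + 18) = 327 × 381.33/366 ≈ 341 Hz.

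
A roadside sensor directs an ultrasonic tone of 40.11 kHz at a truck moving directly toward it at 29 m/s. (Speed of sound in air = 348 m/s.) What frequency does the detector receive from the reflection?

The truck first receives the wave as a moving observer: f₁ = f₀ · (v + u)/v = 40.11 × (348 + 29)/348 ≈ 43.5 kHz.
The reflection then acts as a moving source: f₂ = f₁ · v/(v − u) ≈ 47.4 kHz.
Equivalently f₂ = f₀ · (v + u)/(v − u).

47.4 kHz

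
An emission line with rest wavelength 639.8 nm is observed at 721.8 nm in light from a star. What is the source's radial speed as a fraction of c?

λ'/λ₀ = 1.1282 > 1 (redshift), so the source is receding.
λ'/λ₀ = √((1 + β)/(1 − β)) for a receding source ⇒ β = (r² − 1)/(r² + 1) with r = λ'/λ₀.
β = (1.2728 − 1)/(1.2728 + 1) ≈ 0.120.

0.120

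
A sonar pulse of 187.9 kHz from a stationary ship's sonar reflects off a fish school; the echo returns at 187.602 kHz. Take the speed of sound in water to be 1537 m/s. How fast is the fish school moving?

Double Doppler shift off a moving reflector: f₂ = f₀ · (v + u)/(v − u) (u > 0 toward emitter).
Rearranging, u = v · (f₂ − f₀)/(f₂ + f₀) = 1537 × -0.298/375.502 ≈ -1.22 m/s.
So the fish school is moving at 1.22 m/s away from the emitter.

1.22 m/s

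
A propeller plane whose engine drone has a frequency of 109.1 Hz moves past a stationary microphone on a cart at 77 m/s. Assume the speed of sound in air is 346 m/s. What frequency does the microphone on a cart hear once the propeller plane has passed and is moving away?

89 Hz

Receding: f₂ = f · v/(v + v_s) = 109.1 × 346/423 ≈ 89 Hz.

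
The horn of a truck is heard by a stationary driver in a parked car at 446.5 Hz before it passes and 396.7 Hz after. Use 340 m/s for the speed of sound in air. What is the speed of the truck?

20.1 m/s

f₁/f₂ = (v + v_s)/(v − v_s), so v_s = v · (f₁ − f₂)/(f₁ + f₂).
v_s = 340 × (446.5 − 396.7)/(446.5 + 396.7) = 340 × 49.8/843.2 ≈ 20.1 m/s.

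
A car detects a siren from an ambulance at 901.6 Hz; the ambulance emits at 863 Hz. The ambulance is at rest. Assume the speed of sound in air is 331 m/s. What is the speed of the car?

14.8 m/s

f' > f, so the car is approaching.
f' = f · (v + v_o)/v ⇒ v_o = v · |f'/f − 1|.
v_o = 331 × |901.6/863 − 1| = 331 × 0.04473 ≈ 14.8 m/s.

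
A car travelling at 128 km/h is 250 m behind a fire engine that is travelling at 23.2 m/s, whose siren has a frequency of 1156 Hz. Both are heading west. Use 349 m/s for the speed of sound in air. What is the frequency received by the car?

128 km/h = 35.56 m/s.
The car is behind, so the fire engine is moving away from it while the car is moving toward the fire engine.
General Doppler shift: f' = f · (v + v_o)/(v + v_s).
f' = 1156 × (349 + 35.56)/(349 + 23.2) = 1156 × 384.56/372.2 ≈ 1194 Hz.

1194 Hz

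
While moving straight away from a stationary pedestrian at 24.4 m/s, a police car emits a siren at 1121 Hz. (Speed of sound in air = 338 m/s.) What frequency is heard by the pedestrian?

1046 Hz

Moving source, stationary observer: f' = f · v/(v + v_s) since the source is receding.
f' = 1121 × 338/(338 + 24.4) = 1121 × 338/362.4 ≈ 1046 Hz.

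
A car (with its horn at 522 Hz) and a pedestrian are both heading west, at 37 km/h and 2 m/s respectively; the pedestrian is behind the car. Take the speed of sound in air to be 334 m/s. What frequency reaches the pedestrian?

509 Hz

37 km/h = 10.28 m/s.
The pedestrian is behind, so the car is moving away from it while the pedestrian is moving toward the car.
With source receding and observer approaching, f' = f · (v + v_o)/(v + v_s).
f' = 522 × (334 + 2)/(334 + 10.28) = 522 × 336/344.28 ≈ 509 Hz.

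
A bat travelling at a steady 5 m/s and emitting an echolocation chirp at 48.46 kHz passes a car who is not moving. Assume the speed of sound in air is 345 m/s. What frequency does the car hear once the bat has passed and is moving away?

47.8 kHz

Receding: f₂ = f · v/(v + v_s) = 48.46 × 345/350 ≈ 47.8 kHz.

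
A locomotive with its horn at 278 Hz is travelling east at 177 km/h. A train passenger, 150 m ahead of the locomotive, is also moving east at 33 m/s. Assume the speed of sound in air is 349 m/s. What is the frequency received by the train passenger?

293 Hz

177 km/h = 49.17 m/s.
The train passenger is ahead, so the locomotive is moving toward it while the train passenger is moving away from the locomotive.
General Doppler shift: f' = f · (v − v_o)/(v − v_s).
f' = 278 × (349 − 33)/(349 − 49.17) = 278 × 316/299.83 ≈ 293 Hz.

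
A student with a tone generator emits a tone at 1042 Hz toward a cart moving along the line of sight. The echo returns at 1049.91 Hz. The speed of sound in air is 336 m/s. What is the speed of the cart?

1.27 m/s

Double Doppler shift off a moving reflector: f₂ = f₀ · (v + u)/(v − u) (u > 0 toward emitter).
Rearranging, u = v · (f₂ − f₀)/(f₂ + f₀) = 336 × 7.91/2091.91 ≈ 1.27 m/s.
So the cart is moving at 1.27 m/s toward the emitter.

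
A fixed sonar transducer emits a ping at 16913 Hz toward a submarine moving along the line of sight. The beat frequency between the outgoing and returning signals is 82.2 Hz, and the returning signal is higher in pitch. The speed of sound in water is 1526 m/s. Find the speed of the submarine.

3.7 m/s

Double Doppler shift off a moving reflector: f₂ = f₀ · (v + u)/(v − u) (u > 0 toward emitter).
Returning signal is higher, so f₂ = f₀ + Δf = 16913 + 82.2 = 16995.2 Hz.
Rearranging, u = v · (f₂ − f₀)/(f₂ + f₀) = 1526 × 82.2/33908.2 ≈ 3.7 m/s.
So the submarine is moving at 3.7 m/s toward the emitter.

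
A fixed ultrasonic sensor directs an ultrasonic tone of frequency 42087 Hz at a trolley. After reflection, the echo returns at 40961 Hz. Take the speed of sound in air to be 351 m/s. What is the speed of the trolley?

4.8 m/s

Double Doppler shift off a moving reflector: f₂ = f₀ · (v + u)/(v − u) (u > 0 toward emitter).
Rearranging, u = v · (f₂ − f₀)/(f₂ + f₀) = 351 × -1126/83048 ≈ -4.8 m/s.
So the trolley is moving at 4.8 m/s away from the emitter.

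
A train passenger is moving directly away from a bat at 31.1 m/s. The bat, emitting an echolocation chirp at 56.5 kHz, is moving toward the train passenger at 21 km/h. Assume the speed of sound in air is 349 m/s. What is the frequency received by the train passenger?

52.3 kHz

21 km/h = 5.833 m/s.
General Doppler shift: f' = f · (v − v_o)/(v − v_s).
f' = 56.5 × (349 − 31.1)/(349 − 5.833) = 56.5 × 317.9/343.17 ≈ 52.3 kHz.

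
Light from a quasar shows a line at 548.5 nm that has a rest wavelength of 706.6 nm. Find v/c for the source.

λ'/λ₀ = 0.7763 < 1 (blueshift), so the source is approaching.
λ'/λ₀ = √((1 − β)/(1 + β)) for an approaching source ⇒ β = (1 − r²)/(1 + r²) with r = λ'/λ₀.
β = (1 − 0.6026)/(1 + 0.6026) ≈ 0.248.

0.248c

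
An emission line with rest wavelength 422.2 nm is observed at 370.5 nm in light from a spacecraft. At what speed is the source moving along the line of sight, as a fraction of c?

λ'/λ₀ = 0.8775 < 1 (blueshift), so the source is approaching.
λ'/λ₀ = √((1 − β)/(1 + β)) for an approaching source ⇒ β = (1 − r²)/(1 + r²) with r = λ'/λ₀.
β = (1 − 0.7701)/(1 + 0.7701) ≈ 0.130.

0.130c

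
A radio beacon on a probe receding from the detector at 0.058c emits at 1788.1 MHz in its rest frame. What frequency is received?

1687.2 MHz

Relativistic Doppler for frequency: f' = f₀ · √((1 − β)/(1 + β)).
f' = 1788.1 × √(0.9420/1.0580) = 1788.1 × 0.94359 ≈ 1687.2 MHz.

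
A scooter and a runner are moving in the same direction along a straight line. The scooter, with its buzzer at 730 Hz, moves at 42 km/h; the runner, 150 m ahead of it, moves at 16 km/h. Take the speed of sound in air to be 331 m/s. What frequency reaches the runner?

747 Hz

42 km/h = 11.67 m/s; 16 km/h = 4.444 m/s.
The runner is ahead, so the scooter is moving toward it while the runner is moving away from the scooter.
With source approaching and observer receding, f' = f · (v − v_o)/(v − v_s).
f' = 730 × (331 − 4.444)/(331 − 11.67) = 730 × 326.56/319.33 ≈ 747 Hz.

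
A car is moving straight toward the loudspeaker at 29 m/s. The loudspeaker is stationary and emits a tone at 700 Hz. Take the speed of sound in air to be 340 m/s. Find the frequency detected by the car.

760 Hz

Only the observer moves, toward the source, so f' = f · (v + v_o)/v.
f' = 700 × (340 + 29)/340 = 700 × 369/340 ≈ 760 Hz.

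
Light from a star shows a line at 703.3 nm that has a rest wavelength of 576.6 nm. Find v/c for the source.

0.196

λ'/λ₀ = 1.2197 > 1 (redshift), so the source is receding.
λ'/λ₀ = √((1 + β)/(1 − β)) for a receding source ⇒ β = (r² − 1)/(r² + 1) with r = λ'/λ₀.
β = (1.4878 − 1)/(1.4878 + 1) ≈ 0.196.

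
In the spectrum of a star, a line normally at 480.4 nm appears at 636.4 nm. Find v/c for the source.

0.274c

λ'/λ₀ = 1.3247 > 1 (redshift), so the source is receding.
λ'/λ₀ = √((1 + β)/(1 − β)) for a receding source ⇒ β = (r² − 1)/(r² + 1) with r = λ'/λ₀.
β = (1.7549 − 1)/(1.7549 + 1) ≈ 0.274.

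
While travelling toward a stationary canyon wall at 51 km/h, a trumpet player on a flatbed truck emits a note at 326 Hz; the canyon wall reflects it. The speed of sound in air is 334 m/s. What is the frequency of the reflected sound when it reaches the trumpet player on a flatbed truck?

51 km/h = 14.17 m/s.
The canyon wall receives the sound from a moving source: f₁ = f₀ · v/(v − v_e) = 326 × 334/319.83 ≈ 340 Hz.
On the return leg the trumpet player on a flatbed truck is a moving observer: f₂ = f₁ · (v + v_e)/v = 340 × 348.17/334 ≈ 355 Hz.

355 Hz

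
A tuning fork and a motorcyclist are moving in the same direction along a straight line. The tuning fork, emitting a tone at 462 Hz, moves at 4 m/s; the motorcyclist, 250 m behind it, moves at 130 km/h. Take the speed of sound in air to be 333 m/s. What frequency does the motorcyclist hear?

506 Hz

130 km/h = 36.11 m/s.
The motorcyclist is behind, so the tuning fork is moving away from it while the motorcyclist is moving toward the tuning fork.
Both move, so f' = f · (v + v_o)/(v + v_s).
f' = 462 × (333 + 36.11)/(333 + 4) = 462 × 369.11/337 ≈ 506 Hz.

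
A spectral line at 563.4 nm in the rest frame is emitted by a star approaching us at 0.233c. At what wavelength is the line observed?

Relativistic Doppler for wavelength: λ' = λ₀ · √((1 − β)/(1 + β)).
λ' = 563.4 × √(0.7670/1.2330) = 563.4 × 0.78871 ≈ 444.4 nm.

444.4 nm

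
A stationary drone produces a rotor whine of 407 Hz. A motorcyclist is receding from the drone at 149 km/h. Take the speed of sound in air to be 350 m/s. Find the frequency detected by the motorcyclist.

149 km/h = 41.39 m/s.
Moving observer, stationary source: f' = f · (v − v_o)/v.
f' = 407 × (350 − 41.39)/350 = 407 × 308.61/350 ≈ 359 Hz.

359 Hz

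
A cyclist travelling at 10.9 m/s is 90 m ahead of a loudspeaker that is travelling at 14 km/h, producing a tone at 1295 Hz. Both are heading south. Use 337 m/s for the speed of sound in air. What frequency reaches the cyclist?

14 km/h = 3.889 m/s.
The cyclist is ahead, so the loudspeaker is moving toward it while the cyclist is moving away from the loudspeaker.
Both move, so f' = f · (v − v_o)/(v − v_s).
f' = 1295 × (337 − 10.9)/(337 − 3.889) = 1295 × 326.1/333.11 ≈ 1268 Hz.

1268 Hz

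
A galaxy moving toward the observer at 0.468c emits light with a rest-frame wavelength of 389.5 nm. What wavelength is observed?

234.5 nm

Relativistic Doppler for wavelength: λ' = λ₀ · √((1 − β)/(1 + β)).
λ' = 389.5 × √(0.5320/1.4680) = 389.5 × 0.60199 ≈ 234.5 nm.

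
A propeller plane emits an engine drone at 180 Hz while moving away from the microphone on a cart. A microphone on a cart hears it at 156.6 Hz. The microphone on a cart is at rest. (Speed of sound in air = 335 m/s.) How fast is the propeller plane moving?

f' = f · v/(v + v_s) ⇒ v_s = v · |1 − f/f'|.
v_s = 335 × |1 − 180/156.6| = 335 × 0.1494 ≈ 50 m/s.

50 m/s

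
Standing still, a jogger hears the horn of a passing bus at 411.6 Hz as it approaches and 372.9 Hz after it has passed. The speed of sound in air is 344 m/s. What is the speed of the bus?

f₁/f₂ = (v + v_s)/(v − v_s), so v_s = v · (f₁ − f₂)/(f₁ + f₂).
v_s = 344 × (411.6 − 372.9)/(411.6 + 372.9) = 344 × 38.7/784.5 ≈ 17.0 m/s.

17.0 m/s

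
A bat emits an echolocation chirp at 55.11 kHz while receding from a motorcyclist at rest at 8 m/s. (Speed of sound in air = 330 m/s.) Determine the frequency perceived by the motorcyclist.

Only the source moves, away from the listener, so f' = f · v/(v + v_s).
f' = 55.11 × 330/(330 + 8) = 55.11 × 330/338 ≈ 53.8 kHz.

53.8 kHz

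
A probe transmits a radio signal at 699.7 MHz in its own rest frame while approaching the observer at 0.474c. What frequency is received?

1171.3 MHz

Relativistic Doppler for frequency: f' = f₀ · √((1 + β)/(1 − β)).
f' = 699.7 × √(1.4740/0.5260) = 699.7 × 1.67400 ≈ 1171.3 MHz.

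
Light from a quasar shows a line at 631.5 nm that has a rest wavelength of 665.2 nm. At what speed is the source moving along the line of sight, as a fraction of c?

0.052c

λ'/λ₀ = 0.9493 < 1 (blueshift), so the source is approaching.
λ'/λ₀ = √((1 − β)/(1 + β)) for an approaching source ⇒ β = (1 − r²)/(1 + r²) with r = λ'/λ₀.
β = (1 − 0.9012)/(1 + 0.9012) ≈ 0.052.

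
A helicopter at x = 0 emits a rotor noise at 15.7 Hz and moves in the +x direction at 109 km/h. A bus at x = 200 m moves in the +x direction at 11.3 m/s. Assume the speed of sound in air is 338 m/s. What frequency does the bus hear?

16.7 Hz

109 km/h = 30.28 m/s.
The observer lies on the +x side, so the source is heading toward the observer and the observer is heading away from the source.
Both move, so f' = f · (v − v_o)/(v − v_s).
f' = 15.7 × (338 − 11.3)/(338 − 30.28) = 15.7 × 326.7/307.72 ≈ 16.7 Hz.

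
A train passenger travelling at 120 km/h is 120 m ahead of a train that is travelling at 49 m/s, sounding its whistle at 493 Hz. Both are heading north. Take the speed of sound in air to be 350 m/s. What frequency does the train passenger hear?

120 km/h = 33.33 m/s.
The train passenger is ahead, so the train is moving toward it while the train passenger is moving away from the train.
General Doppler shift: f' = f · (v − v_o)/(v − v_s).
f' = 493 × (350 − 33.33)/(350 − 49) = 493 × 316.67/301 ≈ 519 Hz.

519 Hz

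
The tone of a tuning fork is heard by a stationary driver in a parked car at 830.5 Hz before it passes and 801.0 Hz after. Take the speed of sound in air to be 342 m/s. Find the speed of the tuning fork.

6.2 m/s

f₁/f₂ = (v + v_s)/(v − v_s), so v_s = v · (f₁ − f₂)/(f₁ + f₂).
v_s = 342 × (830.5 − 801.0)/(830.5 + 801.0) = 342 × 29.5/1631.5 ≈ 6.2 m/s.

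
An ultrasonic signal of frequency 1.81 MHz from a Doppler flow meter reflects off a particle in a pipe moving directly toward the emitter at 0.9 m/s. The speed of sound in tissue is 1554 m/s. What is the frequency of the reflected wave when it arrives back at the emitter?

At the particle in a pipe (a moving observer), f₁ = f₀ · (v + u)/v = 1.81 × 1554.9/1554 ≈ 1.8110 MHz.
The reflection then acts as a moving source: f₂ = f₁ · v/(v − u) ≈ 1.8121 MHz.

1.8121 MHz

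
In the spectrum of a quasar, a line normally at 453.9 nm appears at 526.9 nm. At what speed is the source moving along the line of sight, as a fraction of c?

λ'/λ₀ = 1.1608 > 1 (redshift), so the source is receding.
λ'/λ₀ = √((1 + β)/(1 − β)) for a receding source ⇒ β = (r² − 1)/(r² + 1) with r = λ'/λ₀.
β = (1.3475 − 1)/(1.3475 + 1) ≈ 0.148.

0.148c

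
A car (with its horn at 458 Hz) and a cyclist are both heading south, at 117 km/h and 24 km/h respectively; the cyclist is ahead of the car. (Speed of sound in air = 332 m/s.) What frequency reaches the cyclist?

117 km/h = 32.5 m/s; 24 km/h = 6.667 m/s.
The cyclist is ahead, so the car is moving toward it while the cyclist is moving away from the car.
Both move, so f' = f · (v − v_o)/(v − v_s).
f' = 458 × (332 − 6.667)/(332 − 32.5) = 458 × 325.33/299.5 ≈ 498 Hz.

498 Hz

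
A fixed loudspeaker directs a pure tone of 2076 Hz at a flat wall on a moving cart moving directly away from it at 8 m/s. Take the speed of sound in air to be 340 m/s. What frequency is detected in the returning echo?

At the flat wall on a moving cart (a moving observer), f₁ = f₀ · (v − u)/v = 2076 × 332/340 ≈ 2027 Hz.
The reflection then acts as a moving source: f₂ = f₁ · v/(v + u) ≈ 1981 Hz.
Equivalently f₂ = f₀ · (v − u)/(v + u).

1981 Hz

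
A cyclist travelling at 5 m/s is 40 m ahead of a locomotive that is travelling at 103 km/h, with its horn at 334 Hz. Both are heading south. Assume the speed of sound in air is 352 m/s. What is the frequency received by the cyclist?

358 Hz

103 km/h = 28.61 m/s.
The cyclist is ahead, so the locomotive is moving toward it while the cyclist is moving away from the locomotive.
General Doppler shift: f' = f · (v − v_o)/(v − v_s).
f' = 334 × (352 − 5)/(352 − 28.61) = 334 × 347/323.39 ≈ 358 Hz.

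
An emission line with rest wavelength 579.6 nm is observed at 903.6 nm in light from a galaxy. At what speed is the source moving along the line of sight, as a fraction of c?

λ'/λ₀ = 1.5590 > 1 (redshift), so the source is receding.
λ'/λ₀ = √((1 + β)/(1 − β)) for a receding source ⇒ β = (r² − 1)/(r² + 1) with r = λ'/λ₀.
β = (2.4305 − 1)/(2.4305 + 1) ≈ 0.417.

0.417c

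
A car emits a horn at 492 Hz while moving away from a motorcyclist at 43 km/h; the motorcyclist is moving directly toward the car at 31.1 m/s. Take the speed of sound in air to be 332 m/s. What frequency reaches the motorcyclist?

519 Hz

43 km/h = 11.94 m/s.
With source receding and observer approaching, f' = f · (v + v_o)/(v + v_s).
f' = 492 × (332 + 31.1)/(332 + 11.94) = 492 × 363.1/343.94 ≈ 519 Hz.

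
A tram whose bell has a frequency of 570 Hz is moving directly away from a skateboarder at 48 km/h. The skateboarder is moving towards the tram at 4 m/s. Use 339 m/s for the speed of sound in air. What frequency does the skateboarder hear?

48 km/h = 13.33 m/s.
With source receding and observer approaching, f' = f · (v + v_o)/(v + v_s).
f' = 570 × (339 + 4)/(339 + 13.33) = 570 × 343/352.33 ≈ 555 Hz.

555 Hz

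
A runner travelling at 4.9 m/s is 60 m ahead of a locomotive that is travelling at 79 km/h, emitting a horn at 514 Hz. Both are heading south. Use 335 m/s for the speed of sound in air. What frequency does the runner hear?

542 Hz

79 km/h = 21.94 m/s.
The runner is ahead, so the locomotive is moving toward it while the runner is moving away from the locomotive.
With source approaching and observer receding, f' = f · (v − v_o)/(v − v_s).
f' = 514 × (335 − 4.9)/(335 − 21.94) = 514 × 330.1/313.06 ≈ 542 Hz.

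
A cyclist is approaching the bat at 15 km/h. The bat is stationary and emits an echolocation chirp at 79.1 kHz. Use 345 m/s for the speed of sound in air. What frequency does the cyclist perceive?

15 km/h = 4.167 m/s.
Only the observer moves, toward the source, so f' = f · (v + v_o)/v.
f' = 79.1 × (345 + 4.167)/345 = 79.1 × 349.17/345 ≈ 80.1 kHz.

80.1 kHz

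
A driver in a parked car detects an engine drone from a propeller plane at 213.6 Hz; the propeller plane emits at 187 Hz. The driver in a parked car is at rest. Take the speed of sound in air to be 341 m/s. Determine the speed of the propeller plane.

42 m/s

f' > f, so the propeller plane is approaching.
f' = f · v/(v − v_s) ⇒ v_s = v · |1 − f/f'|.
v_s = 341 × |1 − 187/213.6| = 341 × 0.1245 ≈ 42 m/s.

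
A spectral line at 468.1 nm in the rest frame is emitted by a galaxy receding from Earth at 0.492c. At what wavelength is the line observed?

Relativistic Doppler for wavelength: λ' = λ₀ · √((1 + β)/(1 − β)).
λ' = 468.1 × √(1.4920/0.5080) = 468.1 × 1.71377 ≈ 802.2 nm.

802.2 nm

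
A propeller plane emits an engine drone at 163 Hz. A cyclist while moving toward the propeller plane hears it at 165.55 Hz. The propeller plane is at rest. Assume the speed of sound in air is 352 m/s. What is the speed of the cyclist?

f' = f · (v + v_o)/v ⇒ v_o = v · |f'/f − 1|.
v_o = 352 × |165.55/163 − 1| = 352 × 0.01564 ≈ 5.5 m/s.

5.5 m/s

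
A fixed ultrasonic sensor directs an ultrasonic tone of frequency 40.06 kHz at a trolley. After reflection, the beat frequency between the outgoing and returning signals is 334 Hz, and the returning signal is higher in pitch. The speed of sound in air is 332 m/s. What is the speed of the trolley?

1.38 m/s

Double Doppler shift off a moving reflector: f₂ = f₀ · (v + u)/(v − u) (u > 0 toward emitter).
Returning signal is higher, so f₂ = f₀ + Δf = 40060 + 334 = 40394 Hz.
Rearranging, u = v · (f₂ − f₀)/(f₂ + f₀) = 332 × 334/80454 ≈ 1.38 m/s.
So the trolley is moving at 1.38 m/s toward the emitter.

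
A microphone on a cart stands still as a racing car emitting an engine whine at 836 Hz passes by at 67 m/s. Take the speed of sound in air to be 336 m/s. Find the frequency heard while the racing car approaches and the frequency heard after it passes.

Approaching: f₁ = f · v/(v − v_s) = 836 × 336/269 ≈ 1044 Hz.
Receding: f₂ = f · v/(v + v_s) = 836 × 336/403 ≈ 697 Hz.

1044 Hz approaching; 697 Hz receding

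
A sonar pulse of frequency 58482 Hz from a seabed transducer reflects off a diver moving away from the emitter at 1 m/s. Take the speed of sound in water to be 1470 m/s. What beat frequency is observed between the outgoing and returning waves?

80 Hz

At the diver (a moving observer), f₁ = f₀ · (v − u)/v = 58482 × 1469/1470 ≈ 58442.2 Hz.
The reflection then acts as a moving source: f₂ = f₁ · v/(v + u) ≈ 58402.5 Hz.
Equivalently f₂ = f₀ · (v − u)/(v + u).
Beat frequency: |f₂ − f₀| = 2u·f₀/(v + u) = 2 × 1 × 58482/1471 ≈ 80 Hz.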